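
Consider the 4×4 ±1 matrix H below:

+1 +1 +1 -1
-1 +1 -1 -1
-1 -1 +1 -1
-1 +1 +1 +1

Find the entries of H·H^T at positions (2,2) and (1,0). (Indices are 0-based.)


Row 0 of H: [1, 1, 1, -1].
Row 1 of H: [-1, 1, -1, -1].
Row 2 of H: [-1, -1, 1, -1].
(H·H^T)[2][2] = Σ_j H[2][j]·H[2][j] = (-1)² + (-1)² + (1)² + (-1)² = 1 + 1 + 1 + 1 = 4.
(H·H^T)[1][0] = Σ_j H[1][j]·H[0][j] = (-1)·(1) + (1)·(1) + (-1)·(1) + (-1)·(-1) = -1 + 1 + -1 + 1 = 0.
So rows 1 and 0 are orthogonal; the diagonal entry equals n = 4.

(2,2) entry = 4; (1,0) entry = 0.


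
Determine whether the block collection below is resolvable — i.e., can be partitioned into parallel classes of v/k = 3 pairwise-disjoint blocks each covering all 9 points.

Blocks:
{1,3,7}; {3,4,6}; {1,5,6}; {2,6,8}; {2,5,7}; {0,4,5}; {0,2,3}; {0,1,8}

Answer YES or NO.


v = 9, block size k = 3, number of blocks = 8.
For resolvability, blocks must partition into parallel classes of size v/k = 3.
Total blocks must therefore be a multiple of 3: 8 = 3·2 + 2 ⇒ not divisible ✗.
Resolvable? NO.

NO


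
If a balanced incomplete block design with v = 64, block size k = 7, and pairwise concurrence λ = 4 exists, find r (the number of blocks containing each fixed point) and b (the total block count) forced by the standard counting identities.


Any 2-(v, k, λ) BIBD satisfies two necessary conditions:
  (i)  Each point sits in r blocks, and counting incidences through any fixed point gives r(k − 1) = λ(v − 1), so r = λ(v − 1)/(k − 1).
  (ii) Total incidences bk = vr, so b = vr/k.
Step 1: r = λ(v − 1)/(k − 1) = 4·(64 − 1)/(7 − 1) = 4·63/6 = 252/6 = 42.
Step 2: b = vr/k = 64·42/7 = 2688/7 = 384.
Check integrality: r = 42 ∈ Z ✓, b = 384 ∈ Z ✓.
(These identities are necessary conditions: they determine r and b for any design with these parameters, but do not by themselves prove that one exists.)

r = 42, b = 384.


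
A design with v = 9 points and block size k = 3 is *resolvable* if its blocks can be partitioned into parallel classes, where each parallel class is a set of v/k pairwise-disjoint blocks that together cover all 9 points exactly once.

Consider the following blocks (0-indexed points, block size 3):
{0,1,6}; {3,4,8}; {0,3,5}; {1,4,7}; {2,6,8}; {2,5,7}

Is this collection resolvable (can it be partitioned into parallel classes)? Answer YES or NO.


v = 9, block size k = 3, number of blocks = 6.
For resolvability, blocks must partition into parallel classes of size v/k = 3.
Total blocks must therefore be a multiple of 3: 6 = 3·2 + 0 ⇒ divisible ✓.
Greedy packing gives 2 candidate class(es). Each should be a full parallel class (size 3, covers all 9 points).
  Class 1 (3 blocks): {0,1,6}; {3,4,8}; {2,5,7}. Points covered: [0, 1, 2, 3, 4, 5, 6, 7, 8].
  Class 2 (3 blocks): {0,3,5}; {1,4,7}; {2,6,8}. Points covered: [0, 1, 2, 3, 4, 5, 6, 7, 8].
All classes full (size 3)? YES. All classes cover every point? YES.
Resolvable? YES.

YES


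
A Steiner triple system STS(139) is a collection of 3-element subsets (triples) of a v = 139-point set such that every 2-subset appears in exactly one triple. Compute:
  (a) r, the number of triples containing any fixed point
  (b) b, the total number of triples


An STS(v) is a 2-(v, 3, 1) BIBD: block size k = 3, λ = 1.
Replication: r(k − 1) = λ(v − 1) ⇒ r·2 = 139 − 1 = 138 ⇒ r = 69.
Block count: bk = vr ⇒ b·3 = 139·69 = 9591 ⇒ b = 3197.
(Check via b = v(v − 1)/6 = 139·138/6 = 19182/6 = 3197.)

r = 69, b = 3197.


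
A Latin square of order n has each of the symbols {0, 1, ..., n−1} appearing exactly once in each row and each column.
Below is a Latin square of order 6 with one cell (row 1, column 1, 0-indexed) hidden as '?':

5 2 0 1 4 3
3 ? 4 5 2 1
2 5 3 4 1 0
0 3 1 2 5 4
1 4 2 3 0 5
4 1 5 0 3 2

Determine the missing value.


Row 1 contains symbols [1, 2, 3, 4, 5] — missing [0].
Column 1 contains symbols [1, 2, 3, 4, 5] — missing [0].
The missing symbol must appear in both missing sets; intersection = [0].
Therefore the hidden value is 0.

Missing value = 0.


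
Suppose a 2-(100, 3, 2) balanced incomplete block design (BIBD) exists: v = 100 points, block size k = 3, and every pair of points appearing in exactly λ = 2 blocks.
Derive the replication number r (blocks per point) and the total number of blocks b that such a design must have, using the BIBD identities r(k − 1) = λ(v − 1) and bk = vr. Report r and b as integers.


Any 2-(v, k, λ) BIBD satisfies two necessary conditions:
  (i)  Each point sits in r blocks, and counting incidences through any fixed point gives r(k − 1) = λ(v − 1), so r = λ(v − 1)/(k − 1).
  (ii) Total incidences bk = vr, so b = vr/k.
Step 1: r = λ(v − 1)/(k − 1) = 2·(100 − 1)/(3 − 1) = 2·99/2 = 198/2 = 99.
Step 2: b = vr/k = 100·99/3 = 9900/3 = 3300.
Check integrality: r = 99 ∈ Z ✓, b = 3300 ∈ Z ✓.
(These identities are necessary conditions: they determine r and b for any design with these parameters, but do not by themselves prove that one exists.)

r = 99, b = 3300.


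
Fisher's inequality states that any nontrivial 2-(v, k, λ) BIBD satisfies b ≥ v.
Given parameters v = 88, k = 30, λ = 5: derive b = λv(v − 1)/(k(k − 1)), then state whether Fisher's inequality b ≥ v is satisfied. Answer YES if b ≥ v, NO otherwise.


r = λ(v − 1)/(k − 1) = 5·87/29 = 15.
b = vr/k = 88·15/30 = 44.
Fisher's inequality: b ≥ v ⇔ 44 ≥ 88? NO.

NO


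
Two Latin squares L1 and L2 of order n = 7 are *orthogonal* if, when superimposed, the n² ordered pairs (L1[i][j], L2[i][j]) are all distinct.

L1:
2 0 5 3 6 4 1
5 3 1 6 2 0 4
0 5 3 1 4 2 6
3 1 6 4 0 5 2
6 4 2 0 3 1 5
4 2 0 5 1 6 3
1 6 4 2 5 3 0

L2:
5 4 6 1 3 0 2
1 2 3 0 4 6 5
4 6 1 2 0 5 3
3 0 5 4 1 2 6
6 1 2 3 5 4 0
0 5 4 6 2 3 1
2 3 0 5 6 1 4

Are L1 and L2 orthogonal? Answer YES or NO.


Form the n² = 49 superimposed pairs (L1[i][j], L2[i][j]), row by row (rows and columns indexed from 0):
row 0: (2,5) (0,4) (5,6) (3,1) (6,3) (4,0) (1,2)
row 1: (5,1) (3,2) (1,3) (6,0) (2,4) (0,6) (4,5)
row 2: (0,4) (5,6) (3,1) (1,2) (4,0) (2,5) (6,3)
row 3: (3,3) (1,0) (6,5) (4,4) (0,1) (5,2) (2,6)
row 4: (6,6) (4,1) (2,2) (0,3) (3,5) (1,4) (5,0)
row 5: (4,0) (2,5) (0,4) (5,6) (1,2) (6,3) (3,1)
row 6: (1,2) (6,3) (4,0) (2,5) (5,6) (3,1) (0,4)
Orthogonality requires all 49 pairs distinct.
But the pair (0,4) repeats: cell (0,1) has L1 = 0, L2 = 4, and cell (2,0) has L1 = 0, L2 = 4.
A repeated pair means some other pair never occurs (only 28 distinct pairs out of 49), so the squares are not orthogonal.
Conclusion: NO.

NO


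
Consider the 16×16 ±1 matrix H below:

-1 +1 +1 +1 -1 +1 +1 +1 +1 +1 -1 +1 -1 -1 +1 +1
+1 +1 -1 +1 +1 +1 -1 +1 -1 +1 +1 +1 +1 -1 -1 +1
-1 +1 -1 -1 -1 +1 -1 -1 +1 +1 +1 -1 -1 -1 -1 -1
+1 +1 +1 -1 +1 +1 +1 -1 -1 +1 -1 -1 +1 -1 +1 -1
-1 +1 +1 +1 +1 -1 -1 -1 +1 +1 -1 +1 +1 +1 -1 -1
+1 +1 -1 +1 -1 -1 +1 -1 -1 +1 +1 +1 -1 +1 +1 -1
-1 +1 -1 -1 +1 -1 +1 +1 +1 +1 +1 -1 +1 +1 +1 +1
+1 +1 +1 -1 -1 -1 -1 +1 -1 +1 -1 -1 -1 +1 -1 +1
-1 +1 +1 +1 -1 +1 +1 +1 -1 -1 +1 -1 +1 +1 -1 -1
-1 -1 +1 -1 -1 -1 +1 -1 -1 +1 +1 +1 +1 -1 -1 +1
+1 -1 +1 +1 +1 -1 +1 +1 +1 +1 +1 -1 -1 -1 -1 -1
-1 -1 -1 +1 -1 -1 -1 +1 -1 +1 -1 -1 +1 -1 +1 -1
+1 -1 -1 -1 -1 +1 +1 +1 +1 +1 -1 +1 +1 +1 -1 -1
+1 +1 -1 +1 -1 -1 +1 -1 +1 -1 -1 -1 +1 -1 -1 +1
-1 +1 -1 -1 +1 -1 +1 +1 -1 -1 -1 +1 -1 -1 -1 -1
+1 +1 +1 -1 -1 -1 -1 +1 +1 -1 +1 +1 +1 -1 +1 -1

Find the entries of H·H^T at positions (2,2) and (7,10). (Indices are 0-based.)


Row 2 of H: [-1, 1, -1, -1, -1, 1, -1, -1, 1, 1, 1, -1, -1, -1, -1, -1].
Row 7 of H: [1, 1, 1, -1, -1, -1, -1, 1, -1, 1, -1, -1, -1, 1, -1, 1].
Row 10 of H: [1, -1, 1, 1, 1, -1, 1, 1, 1, 1, 1, -1, -1, -1, -1, -1].
(H·H^T)[2][2] = Σ_j H[2][j]·H[2][j] = (-1)² + (1)² + (-1)² + (-1)² + (-1)² + (1)² + (-1)² + (-1)² + (1)² + (1)² + (1)² + (-1)² + (-1)² + (-1)² + (-1)² + (-1)² = 1 + 1 + 1 + 1 + 1 + 1 + 1 + 1 + 1 + 1 + 1 + 1 + 1 + 1 + 1 + 1 = 16.
(H·H^T)[7][10] = Σ_j H[7][j]·H[10][j] = (1)·(1) + (1)·(-1) + (1)·(1) + (-1)·(1) + (-1)·(1) + (-1)·(-1) + (-1)·(1) + (1)·(1) + (-1)·(1) + (1)·(1) + (-1)·(1) + (-1)·(-1) + (-1)·(-1) + (1)·(-1) + (-1)·(-1) + (1)·(-1) = 1 + -1 + 1 + -1 + -1 + 1 + -1 + 1 + -1 + 1 + -1 + 1 + 1 + -1 + 1 + -1 = 0.
So rows 7 and 10 are orthogonal; the diagonal entry equals n = 16.

(2,2) entry = 16; (7,10) entry = 0.


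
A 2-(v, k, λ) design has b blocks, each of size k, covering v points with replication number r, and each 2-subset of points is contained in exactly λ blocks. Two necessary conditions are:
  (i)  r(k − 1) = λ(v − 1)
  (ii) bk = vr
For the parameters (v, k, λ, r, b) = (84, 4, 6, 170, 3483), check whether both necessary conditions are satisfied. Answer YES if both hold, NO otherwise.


Condition (i): r(k − 1) = 170·3 = 510; λ(v − 1) = 6·83 = 498. Match? NO.
Condition (ii): bk = 3483·4 = 13932; vr = 84·170 = 14280. Match? NO.
Both conditions hold? NO.

NO


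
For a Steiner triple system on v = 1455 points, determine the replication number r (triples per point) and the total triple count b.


An STS(v) is a 2-(v, 3, 1) BIBD: block size k = 3, λ = 1.
Replication: r(k − 1) = λ(v − 1) ⇒ r·2 = 1455 − 1 = 1454 ⇒ r = 727.
Block count: bk = vr ⇒ b·3 = 1455·727 = 1057785 ⇒ b = 352595.

r = 727, b = 352595.


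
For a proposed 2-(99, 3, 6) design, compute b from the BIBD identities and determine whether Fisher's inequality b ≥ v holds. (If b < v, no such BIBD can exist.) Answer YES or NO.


b = λv(v − 1)/(k(k − 1)) = 6·99·98/(3·2) = 58212/6 = 9702.
Compare with v = 99: b ≥ v, so Fisher's inequality holds.

YES


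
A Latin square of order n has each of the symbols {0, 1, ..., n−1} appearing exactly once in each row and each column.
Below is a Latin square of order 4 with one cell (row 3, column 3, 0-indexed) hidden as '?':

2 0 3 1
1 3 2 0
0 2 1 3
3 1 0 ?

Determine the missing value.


Row 3 contains symbols [0, 1, 3] — missing [2].
Column 3 contains symbols [0, 1, 3] — missing [2].
The missing symbol must appear in both missing sets; intersection = [2].
Therefore the hidden value is 2.

Missing value = 2.


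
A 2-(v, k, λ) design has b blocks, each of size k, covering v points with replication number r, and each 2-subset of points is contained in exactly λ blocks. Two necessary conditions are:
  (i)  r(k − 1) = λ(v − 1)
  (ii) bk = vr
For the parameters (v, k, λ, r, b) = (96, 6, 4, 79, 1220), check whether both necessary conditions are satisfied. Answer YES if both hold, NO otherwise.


Condition (i): r(k − 1) = 79·5 = 395; λ(v − 1) = 4·95 = 380. Match? NO.
Condition (ii): bk = 1220·6 = 7320; vr = 96·79 = 7584. Match? NO.
Both conditions hold? NO.

NO


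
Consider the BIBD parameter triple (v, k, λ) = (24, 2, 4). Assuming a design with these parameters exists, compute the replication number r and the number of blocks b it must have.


Any 2-(v, k, λ) BIBD satisfies two necessary conditions:
  (i)  Each point sits in r blocks, and counting incidences through any fixed point gives r(k − 1) = λ(v − 1), so r = λ(v − 1)/(k − 1).
  (ii) Total incidences bk = vr, so b = vr/k.
Step 1: r = λ(v − 1)/(k − 1) = 4·(24 − 1)/(2 − 1) = 4·23/1 = 92/1 = 92.
Step 2: b = vr/k = 24·92/2 = 2208/2 = 1104.
Check integrality: r = 92 ∈ Z ✓, b = 1104 ∈ Z ✓.
(These identities are necessary conditions: they determine r and b for any design with these parameters, but do not by themselves prove that one exists.)

r = 92, b = 1104.


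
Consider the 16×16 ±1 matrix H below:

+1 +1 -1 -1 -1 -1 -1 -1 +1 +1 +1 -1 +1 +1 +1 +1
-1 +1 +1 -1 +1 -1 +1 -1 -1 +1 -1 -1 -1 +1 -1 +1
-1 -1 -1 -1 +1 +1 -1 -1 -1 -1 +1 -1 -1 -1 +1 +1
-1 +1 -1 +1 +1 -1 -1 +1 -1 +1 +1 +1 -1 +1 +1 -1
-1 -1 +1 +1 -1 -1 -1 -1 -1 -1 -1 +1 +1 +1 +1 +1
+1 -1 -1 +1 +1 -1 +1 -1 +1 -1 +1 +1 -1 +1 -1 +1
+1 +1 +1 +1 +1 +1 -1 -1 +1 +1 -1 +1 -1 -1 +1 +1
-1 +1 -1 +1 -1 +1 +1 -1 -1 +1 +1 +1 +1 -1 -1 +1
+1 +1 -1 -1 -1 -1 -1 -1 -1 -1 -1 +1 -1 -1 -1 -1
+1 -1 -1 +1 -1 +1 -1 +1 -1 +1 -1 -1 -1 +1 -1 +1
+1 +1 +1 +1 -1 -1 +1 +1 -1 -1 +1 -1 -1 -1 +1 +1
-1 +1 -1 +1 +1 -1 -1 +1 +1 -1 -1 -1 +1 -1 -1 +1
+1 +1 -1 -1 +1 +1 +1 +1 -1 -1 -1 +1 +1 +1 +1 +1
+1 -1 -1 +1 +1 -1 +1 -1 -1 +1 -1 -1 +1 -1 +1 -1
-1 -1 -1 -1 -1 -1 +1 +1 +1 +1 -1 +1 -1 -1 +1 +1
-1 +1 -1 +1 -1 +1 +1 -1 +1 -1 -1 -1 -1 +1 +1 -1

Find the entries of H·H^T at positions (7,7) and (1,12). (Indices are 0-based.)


Row 1 of H: [-1, 1, 1, -1, 1, -1, 1, -1, -1, 1, -1, -1, -1, 1, -1, 1].
Row 7 of H: [-1, 1, -1, 1, -1, 1, 1, -1, -1, 1, 1, 1, 1, -1, -1, 1].
Row 12 of H: [1, 1, -1, -1, 1, 1, 1, 1, -1, -1, -1, 1, 1, 1, 1, 1].
(H·H^T)[7][7] = Σ_j H[7][j]·H[7][j] = (-1)² + (1)² + (-1)² + (1)² + (-1)² + (1)² + (1)² + (-1)² + (-1)² + (1)² + (1)² + (1)² + (1)² + (-1)² + (-1)² + (1)² = 1 + 1 + 1 + 1 + 1 + 1 + 1 + 1 + 1 + 1 + 1 + 1 + 1 + 1 + 1 + 1 = 16.
(H·H^T)[1][12] = Σ_j H[1][j]·H[12][j] = (-1)·(1) + (1)·(1) + (1)·(-1) + (-1)·(-1) + (1)·(1) + (-1)·(1) + (1)·(1) + (-1)·(1) + (-1)·(-1) + (1)·(-1) + (-1)·(-1) + (-1)·(1) + (-1)·(1) + (1)·(1) + (-1)·(1) + (1)·(1) = -1 + 1 + -1 + 1 + 1 + -1 + 1 + -1 + 1 + -1 + 1 + -1 + -1 + 1 + -1 + 1 = 0.
So rows 1 and 12 are orthogonal; the diagonal entry equals n = 16.

(7,7) entry = 16; (1,12) entry = 0.


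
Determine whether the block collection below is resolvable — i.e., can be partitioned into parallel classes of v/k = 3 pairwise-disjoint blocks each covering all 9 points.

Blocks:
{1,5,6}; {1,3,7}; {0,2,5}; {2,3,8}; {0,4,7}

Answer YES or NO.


v = 9, block size k = 3, number of blocks = 5.
For resolvability, blocks must partition into parallel classes of size v/k = 3.
Total blocks must therefore be a multiple of 3: 5 = 3·1 + 2 ⇒ not divisible ✗.
Resolvable? NO.

NO


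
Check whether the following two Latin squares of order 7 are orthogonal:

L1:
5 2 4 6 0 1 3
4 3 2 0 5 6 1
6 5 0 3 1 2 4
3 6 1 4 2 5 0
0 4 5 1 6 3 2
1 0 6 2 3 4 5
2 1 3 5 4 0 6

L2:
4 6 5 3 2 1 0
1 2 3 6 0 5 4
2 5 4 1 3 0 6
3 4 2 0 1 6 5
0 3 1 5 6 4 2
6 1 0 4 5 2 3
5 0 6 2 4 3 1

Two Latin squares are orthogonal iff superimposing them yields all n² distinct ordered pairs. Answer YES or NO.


Form the n² = 49 superimposed pairs (L1[i][j], L2[i][j]), row by row (rows and columns indexed from 0):
row 0: (5,4) (2,6) (4,5) (6,3) (0,2) (1,1) (3,0)
row 1: (4,1) (3,2) (2,3) (0,6) (5,0) (6,5) (1,4)
row 2: (6,2) (5,5) (0,4) (3,1) (1,3) (2,0) (4,6)
row 3: (3,3) (6,4) (1,2) (4,0) (2,1) (5,6) (0,5)
row 4: (0,0) (4,3) (5,1) (1,5) (6,6) (3,4) (2,2)
row 5: (1,6) (0,1) (6,0) (2,4) (3,5) (4,2) (5,3)
row 6: (2,5) (1,0) (3,6) (5,2) (4,4) (0,3) (6,1)
Orthogonality requires all 49 pairs distinct.
Check by first coordinate: for each symbol s of L1, list the L2 entries in the n cells where L1 = s; they must all differ.
  L1 = 0: L2 entries (in reading order) 2, 6, 4, 5, 0, 1, 3 — all 7 distinct ✓
  L1 = 1: L2 entries (in reading order) 1, 4, 3, 2, 5, 6, 0 — all 7 distinct ✓
  L1 = 2: L2 entries (in reading order) 6, 3, 0, 1, 2, 4, 5 — all 7 distinct ✓
  L1 = 3: L2 entries (in reading order) 0, 2, 1, 3, 4, 5, 6 — all 7 distinct ✓
  L1 = 4: L2 entries (in reading order) 5, 1, 6, 0, 3, 2, 4 — all 7 distinct ✓
  L1 = 5: L2 entries (in reading order) 4, 0, 5, 6, 1, 3, 2 — all 7 distinct ✓
  L1 = 6: L2 entries (in reading order) 3, 5, 2, 4, 6, 0, 1 — all 7 distinct ✓
Every symbol of L1 meets every symbol of L2 exactly once, so all 49 pairs are distinct (49 of 49).
Conclusion: YES.

YES


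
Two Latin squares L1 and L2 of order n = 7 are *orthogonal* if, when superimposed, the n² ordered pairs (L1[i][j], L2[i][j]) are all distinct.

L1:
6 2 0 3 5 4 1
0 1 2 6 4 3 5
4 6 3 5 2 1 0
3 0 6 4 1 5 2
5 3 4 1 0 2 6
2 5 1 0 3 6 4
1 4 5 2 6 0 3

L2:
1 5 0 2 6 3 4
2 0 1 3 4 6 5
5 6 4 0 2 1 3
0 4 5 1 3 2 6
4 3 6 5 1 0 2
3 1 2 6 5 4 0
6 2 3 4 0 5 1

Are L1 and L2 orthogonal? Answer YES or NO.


Form the n² = 49 superimposed pairs (L1[i][j], L2[i][j]), row by row (rows and columns indexed from 0):
row 0: (6,1) (2,5) (0,0) (3,2) (5,6) (4,3) (1,4)
row 1: (0,2) (1,0) (2,1) (6,3) (4,4) (3,6) (5,5)
row 2: (4,5) (6,6) (3,4) (5,0) (2,2) (1,1) (0,3)
row 3: (3,0) (0,4) (6,5) (4,1) (1,3) (5,2) (2,6)
row 4: (5,4) (3,3) (4,6) (1,5) (0,1) (2,0) (6,2)
row 5: (2,3) (5,1) (1,2) (0,6) (3,5) (6,4) (4,0)
row 6: (1,6) (4,2) (5,3) (2,4) (6,0) (0,5) (3,1)
Orthogonality requires all 49 pairs distinct.
Check by first coordinate: for each symbol s of L1, list the L2 entries in the n cells where L1 = s; they must all differ.
  L1 = 0: L2 entries (in reading order) 0, 2, 3, 4, 1, 6, 5 — all 7 distinct ✓
  L1 = 1: L2 entries (in reading order) 4, 0, 1, 3, 5, 2, 6 — all 7 distinct ✓
  L1 = 2: L2 entries (in reading order) 5, 1, 2, 6, 0, 3, 4 — all 7 distinct ✓
  L1 = 3: L2 entries (in reading order) 2, 6, 4, 0, 3, 5, 1 — all 7 distinct ✓
  L1 = 4: L2 entries (in reading order) 3, 4, 5, 1, 6, 0, 2 — all 7 distinct ✓
  L1 = 5: L2 entries (in reading order) 6, 5, 0, 2, 4, 1, 3 — all 7 distinct ✓
  L1 = 6: L2 entries (in reading order) 1, 3, 6, 5, 2, 4, 0 — all 7 distinct ✓
Every symbol of L1 meets every symbol of L2 exactly once, so all 49 pairs are distinct (49 of 49).
Conclusion: YES.

YES


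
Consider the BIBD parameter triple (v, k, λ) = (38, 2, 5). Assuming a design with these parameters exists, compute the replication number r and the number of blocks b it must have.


Any 2-(v, k, λ) BIBD satisfies two necessary conditions:
  (i)  Each point sits in r blocks, and counting incidences through any fixed point gives r(k − 1) = λ(v − 1), so r = λ(v − 1)/(k − 1).
  (ii) Total incidences bk = vr, so b = vr/k.
Step 1: r = λ(v − 1)/(k − 1) = 5·(38 − 1)/(2 − 1) = 5·37/1 = 185/1 = 185.
Step 2: b = vr/k = 38·185/2 = 7030/2 = 3515.
Check integrality: r = 185 ∈ Z ✓, b = 3515 ∈ Z ✓.
(These identities are necessary conditions: they determine r and b for any design with these parameters, but do not by themselves prove that one exists.)

r = 185, b = 3515.


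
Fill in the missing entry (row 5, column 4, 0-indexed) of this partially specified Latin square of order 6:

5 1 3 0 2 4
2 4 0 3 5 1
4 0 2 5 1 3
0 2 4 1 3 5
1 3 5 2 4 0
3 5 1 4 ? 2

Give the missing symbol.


Row 5 contains symbols [1, 2, 3, 4, 5] — missing [0].
Column 4 contains symbols [1, 2, 3, 4, 5] — missing [0].
The missing symbol must appear in both missing sets; intersection = [0].
Therefore the hidden value is 0.

Missing value = 0.


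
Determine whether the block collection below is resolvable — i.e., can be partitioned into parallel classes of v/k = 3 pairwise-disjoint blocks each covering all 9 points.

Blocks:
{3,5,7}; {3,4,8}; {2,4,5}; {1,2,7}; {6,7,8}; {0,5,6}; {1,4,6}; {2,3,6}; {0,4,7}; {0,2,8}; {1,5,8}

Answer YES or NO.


v = 9, block size k = 3, number of blocks = 11.
For resolvability, blocks must partition into parallel classes of size v/k = 3.
Total blocks must therefore be a multiple of 3: 11 = 3·3 + 2 ⇒ not divisible ✗.
Resolvable? NO.

NO


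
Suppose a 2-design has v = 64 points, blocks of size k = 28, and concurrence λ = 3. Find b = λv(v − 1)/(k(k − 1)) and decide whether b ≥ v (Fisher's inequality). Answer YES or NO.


b = λv(v − 1)/(k(k − 1)) = 3·64·63/(28·27) = 12096/756 = 16.
Compare with v = 64: b < v, so Fisher's inequality fails.

NO


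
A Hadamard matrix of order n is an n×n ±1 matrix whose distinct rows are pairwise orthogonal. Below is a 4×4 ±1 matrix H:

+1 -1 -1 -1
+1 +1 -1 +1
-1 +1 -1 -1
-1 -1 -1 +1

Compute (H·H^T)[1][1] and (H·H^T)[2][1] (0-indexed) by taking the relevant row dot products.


Row 1 of H: [1, 1, -1, 1].
Row 2 of H: [-1, 1, -1, -1].
(H·H^T)[1][1] = Σ_j H[1][j]·H[1][j] = (1)² + (1)² + (-1)² + (1)² = 1 + 1 + 1 + 1 = 4.
(H·H^T)[2][1] = Σ_j H[2][j]·H[1][j] = (-1)·(1) + (1)·(1) + (-1)·(-1) + (-1)·(1) = -1 + 1 + 1 + -1 = 0.
So rows 2 and 1 are orthogonal; the diagonal entry equals n = 4.

(1,1) entry = 4; (2,1) entry = 0.


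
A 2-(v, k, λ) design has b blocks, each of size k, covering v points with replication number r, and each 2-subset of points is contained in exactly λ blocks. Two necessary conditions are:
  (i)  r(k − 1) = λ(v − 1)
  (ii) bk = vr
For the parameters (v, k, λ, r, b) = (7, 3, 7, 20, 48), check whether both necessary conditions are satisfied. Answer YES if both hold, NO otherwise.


Condition (i): r(k − 1) = 20·2 = 40; λ(v − 1) = 7·6 = 42. Match? NO.
Condition (ii): bk = 48·3 = 144; vr = 7·20 = 140. Match? NO.
Both conditions hold? NO.

NO


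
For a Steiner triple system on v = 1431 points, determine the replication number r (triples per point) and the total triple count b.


An STS(v) is a 2-(v, 3, 1) BIBD: block size k = 3, λ = 1.
Replication: r(k − 1) = λ(v − 1) ⇒ r·2 = 1431 − 1 = 1430 ⇒ r = 715.
Block count: bk = vr ⇒ b·3 = 1431·715 = 1023165 ⇒ b = 341055.
(Check via b = v(v − 1)/6 = 1431·1430/6 = 2046330/6 = 341055.)

r = 715, b = 341055.


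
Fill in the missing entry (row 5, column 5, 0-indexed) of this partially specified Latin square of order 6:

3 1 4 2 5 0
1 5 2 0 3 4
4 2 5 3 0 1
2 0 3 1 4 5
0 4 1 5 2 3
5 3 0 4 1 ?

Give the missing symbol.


Row 5 contains symbols [0, 1, 3, 4, 5] — missing [2].
Column 5 contains symbols [0, 1, 3, 4, 5] — missing [2].
The missing symbol must appear in both missing sets; intersection = [2].
Therefore the hidden value is 2.

Missing value = 2.


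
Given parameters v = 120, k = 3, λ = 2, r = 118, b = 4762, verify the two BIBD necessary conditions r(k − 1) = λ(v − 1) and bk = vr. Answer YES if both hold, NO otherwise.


Condition (i): r(k − 1) = 118·2 = 236; λ(v − 1) = 2·119 = 238. Match? NO.
Condition (ii): bk = 4762·3 = 14286; vr = 120·118 = 14160. Match? NO.
Both conditions hold? NO.

NO


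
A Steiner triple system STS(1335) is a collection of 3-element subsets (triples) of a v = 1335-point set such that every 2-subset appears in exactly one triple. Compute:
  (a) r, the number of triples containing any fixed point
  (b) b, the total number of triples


An STS(v) is a 2-(v, 3, 1) BIBD: block size k = 3, λ = 1.
Replication: r(k − 1) = λ(v − 1) ⇒ r·2 = 1335 − 1 = 1334 ⇒ r = 667.
Block count: b = v(v − 1)/6 = 1335·1334/6 = 1780890/6 = 296815.

r = 667, b = 296815.


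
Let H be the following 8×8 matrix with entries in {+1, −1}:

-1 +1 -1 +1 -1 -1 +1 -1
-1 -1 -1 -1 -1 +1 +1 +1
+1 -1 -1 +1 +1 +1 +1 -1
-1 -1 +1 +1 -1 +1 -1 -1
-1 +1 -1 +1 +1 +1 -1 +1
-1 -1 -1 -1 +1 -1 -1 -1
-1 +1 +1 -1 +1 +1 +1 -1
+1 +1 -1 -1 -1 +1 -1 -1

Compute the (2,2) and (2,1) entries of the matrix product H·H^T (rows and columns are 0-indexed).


Row 1 of H: [-1, -1, -1, -1, -1, 1, 1, 1].
Row 2 of H: [1, -1, -1, 1, 1, 1, 1, -1].
(H·H^T)[2][2] = Σ_j H[2][j]·H[2][j] = (1)² + (-1)² + (-1)² + (1)² + (1)² + (1)² + (1)² + (-1)² = 1 + 1 + 1 + 1 + 1 + 1 + 1 + 1 = 8.
(H·H^T)[2][1] = Σ_j H[2][j]·H[1][j] = (1)·(-1) + (-1)·(-1) + (-1)·(-1) + (1)·(-1) + (1)·(-1) + (1)·(1) + (1)·(1) + (-1)·(1) = -1 + 1 + 1 + -1 + -1 + 1 + 1 + -1 = 0.
So rows 2 and 1 are orthogonal; the diagonal entry equals n = 8.

(2,2) entry = 8; (2,1) entry = 0.


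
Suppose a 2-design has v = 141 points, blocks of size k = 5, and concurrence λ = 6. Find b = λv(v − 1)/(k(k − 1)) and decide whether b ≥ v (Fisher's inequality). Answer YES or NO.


b = λv(v − 1)/(k(k − 1)) = 6·141·140/(5·4) = 118440/20 = 5922.
Compare with v = 141: b ≥ v, so Fisher's inequality holds.

YES


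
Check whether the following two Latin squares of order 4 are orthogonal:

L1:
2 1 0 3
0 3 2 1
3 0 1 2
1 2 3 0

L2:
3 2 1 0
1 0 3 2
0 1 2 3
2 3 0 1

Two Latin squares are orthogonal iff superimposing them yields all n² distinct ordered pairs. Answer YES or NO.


Form the n² = 16 superimposed pairs (L1[i][j], L2[i][j]), row by row (rows and columns indexed from 0):
row 0: (2,3) (1,2) (0,1) (3,0)
row 1: (0,1) (3,0) (2,3) (1,2)
row 2: (3,0) (0,1) (1,2) (2,3)
row 3: (1,2) (2,3) (3,0) (0,1)
Orthogonality requires all 16 pairs distinct.
But the pair (0,1) repeats: cell (0,2) has L1 = 0, L2 = 1, and cell (1,0) has L1 = 0, L2 = 1.
A repeated pair means some other pair never occurs (only 4 distinct pairs out of 16), so the squares are not orthogonal.
Conclusion: NO.

NO


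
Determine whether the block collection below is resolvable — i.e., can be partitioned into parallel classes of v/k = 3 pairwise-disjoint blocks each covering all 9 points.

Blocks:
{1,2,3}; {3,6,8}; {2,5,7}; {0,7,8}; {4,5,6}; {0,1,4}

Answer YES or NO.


v = 9, block size k = 3, number of blocks = 6.
For resolvability, blocks must partition into parallel classes of size v/k = 3.
Total blocks must therefore be a multiple of 3: 6 = 3·2 + 0 ⇒ divisible ✓.
Greedy packing gives 2 candidate class(es). Each should be a full parallel class (size 3, covers all 9 points).
  Class 1 (3 blocks): {1,2,3}; {0,7,8}; {4,5,6}. Points covered: [0, 1, 2, 3, 4, 5, 6, 7, 8].
  Class 2 (3 blocks): {3,6,8}; {2,5,7}; {0,1,4}. Points covered: [0, 1, 2, 3, 4, 5, 6, 7, 8].
All classes full (size 3)? YES. All classes cover every point? YES.
Resolvable? YES.

YES


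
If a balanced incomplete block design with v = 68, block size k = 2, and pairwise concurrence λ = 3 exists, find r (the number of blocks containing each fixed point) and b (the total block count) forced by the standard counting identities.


Any 2-(v, k, λ) BIBD satisfies two necessary conditions:
  (i)  Each point sits in r blocks, and counting incidences through any fixed point gives r(k − 1) = λ(v − 1), so r = λ(v − 1)/(k − 1).
  (ii) Total incidences bk = vr, so b = vr/k.
Step 1: r = λ(v − 1)/(k − 1) = 3·(68 − 1)/(2 − 1) = 3·67/1 = 201/1 = 201.
Step 2: b = vr/k = 68·201/2 = 13668/2 = 6834.
Check integrality: r = 201 ∈ Z ✓, b = 6834 ∈ Z ✓.
(These identities are necessary conditions: they determine r and b for any design with these parameters, but do not by themselves prove that one exists.)

r = 201, b = 6834.


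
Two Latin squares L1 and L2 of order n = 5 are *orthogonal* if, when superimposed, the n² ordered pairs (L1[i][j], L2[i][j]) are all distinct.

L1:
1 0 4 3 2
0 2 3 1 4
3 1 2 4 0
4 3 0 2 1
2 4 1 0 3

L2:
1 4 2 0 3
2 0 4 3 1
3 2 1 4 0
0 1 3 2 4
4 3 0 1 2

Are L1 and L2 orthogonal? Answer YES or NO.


Form the n² = 25 superimposed pairs (L1[i][j], L2[i][j]), row by row (rows and columns indexed from 0):
row 0: (1,1) (0,4) (4,2) (3,0) (2,3)
row 1: (0,2) (2,0) (3,4) (1,3) (4,1)
row 2: (3,3) (1,2) (2,1) (4,4) (0,0)
row 3: (4,0) (3,1) (0,3) (2,2) (1,4)
row 4: (2,4) (4,3) (1,0) (0,1) (3,2)
Orthogonality requires all 25 pairs distinct.
Check by first coordinate: for each symbol s of L1, list the L2 entries in the n cells where L1 = s; they must all differ.
  L1 = 0: L2 entries (in reading order) 4, 2, 0, 3, 1 — all 5 distinct ✓
  L1 = 1: L2 entries (in reading order) 1, 3, 2, 4, 0 — all 5 distinct ✓
  L1 = 2: L2 entries (in reading order) 3, 0, 1, 2, 4 — all 5 distinct ✓
  L1 = 3: L2 entries (in reading order) 0, 4, 3, 1, 2 — all 5 distinct ✓
  L1 = 4: L2 entries (in reading order) 2, 1, 4, 0, 3 — all 5 distinct ✓
Every symbol of L1 meets every symbol of L2 exactly once, so all 25 pairs are distinct (25 of 25).
Conclusion: YES.

YES


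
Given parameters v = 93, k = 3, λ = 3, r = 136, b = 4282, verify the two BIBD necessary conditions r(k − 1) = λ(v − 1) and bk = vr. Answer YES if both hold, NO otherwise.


Condition (i): r(k − 1) = 136·2 = 272; λ(v − 1) = 3·92 = 276. Match? NO.
Condition (ii): bk = 4282·3 = 12846; vr = 93·136 = 12648. Match? NO.
Both conditions hold? NO.

NO


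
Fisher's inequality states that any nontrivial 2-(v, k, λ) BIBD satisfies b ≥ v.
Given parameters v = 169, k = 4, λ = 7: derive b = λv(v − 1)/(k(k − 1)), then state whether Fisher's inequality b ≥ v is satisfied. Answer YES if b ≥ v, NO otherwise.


b = λv(v − 1)/(k(k − 1)) = 7·169·168/(4·3) = 198744/12 = 16562.
Compare with v = 169: b ≥ v, so Fisher's inequality holds.

YES


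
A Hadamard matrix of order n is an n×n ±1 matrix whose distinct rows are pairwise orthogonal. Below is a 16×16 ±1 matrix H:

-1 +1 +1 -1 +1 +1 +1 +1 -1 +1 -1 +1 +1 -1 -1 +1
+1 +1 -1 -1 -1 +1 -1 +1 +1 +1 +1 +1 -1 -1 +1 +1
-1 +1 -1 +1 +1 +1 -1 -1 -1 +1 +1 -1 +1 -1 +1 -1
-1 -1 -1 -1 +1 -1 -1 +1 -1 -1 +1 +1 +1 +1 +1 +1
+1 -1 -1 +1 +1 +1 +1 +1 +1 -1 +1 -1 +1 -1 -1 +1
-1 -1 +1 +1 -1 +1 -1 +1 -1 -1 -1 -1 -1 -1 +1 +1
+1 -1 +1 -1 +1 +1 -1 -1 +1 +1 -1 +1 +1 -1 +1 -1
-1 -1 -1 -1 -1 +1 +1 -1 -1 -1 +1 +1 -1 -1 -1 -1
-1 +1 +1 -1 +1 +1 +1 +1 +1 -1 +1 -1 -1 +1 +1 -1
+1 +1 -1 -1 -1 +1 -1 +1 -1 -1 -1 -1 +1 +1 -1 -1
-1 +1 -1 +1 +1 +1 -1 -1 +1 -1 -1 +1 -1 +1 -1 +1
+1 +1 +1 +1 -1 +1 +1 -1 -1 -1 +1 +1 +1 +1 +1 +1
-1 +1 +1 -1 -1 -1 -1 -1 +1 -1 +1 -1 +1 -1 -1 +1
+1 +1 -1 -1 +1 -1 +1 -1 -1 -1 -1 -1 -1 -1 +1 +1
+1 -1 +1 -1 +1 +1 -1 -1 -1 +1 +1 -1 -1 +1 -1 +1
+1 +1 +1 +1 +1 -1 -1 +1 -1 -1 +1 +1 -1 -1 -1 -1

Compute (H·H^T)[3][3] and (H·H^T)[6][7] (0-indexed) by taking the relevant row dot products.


Row 3 of H: [-1, -1, -1, -1, 1, -1, -1, 1, -1, -1, 1, 1, 1, 1, 1, 1].
Row 6 of H: [1, -1, 1, -1, 1, 1, -1, -1, 1, 1, -1, 1, 1, -1, 1, -1].
Row 7 of H: [-1, -1, -1, -1, -1, 1, 1, -1, -1, -1, 1, 1, -1, -1, -1, -1].
(H·H^T)[3][3] = Σ_j H[3][j]·H[3][j] = (-1)² + (-1)² + (-1)² + (-1)² + (1)² + (-1)² + (-1)² + (1)² + (-1)² + (-1)² + (1)² + (1)² + (1)² + (1)² + (1)² + (1)² = 1 + 1 + 1 + 1 + 1 + 1 + 1 + 1 + 1 + 1 + 1 + 1 + 1 + 1 + 1 + 1 = 16.
(H·H^T)[6][7] = Σ_j H[6][j]·H[7][j] = (1)·(-1) + (-1)·(-1) + (1)·(-1) + (-1)·(-1) + (1)·(-1) + (1)·(1) + (-1)·(1) + (-1)·(-1) + (1)·(-1) + (1)·(-1) + (-1)·(1) + (1)·(1) + (1)·(-1) + (-1)·(-1) + (1)·(-1) + (-1)·(-1) = -1 + 1 + -1 + 1 + -1 + 1 + -1 + 1 + -1 + -1 + -1 + 1 + -1 + 1 + -1 + 1 = -2.
Rows 6 and 7 are not orthogonal (dot product = -2 ≠ 0), so H is not a Hadamard matrix.

(3,3) entry = 16; (6,7) entry = -2.


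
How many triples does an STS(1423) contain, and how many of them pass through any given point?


An STS(v) is a 2-(v, 3, 1) BIBD: block size k = 3, λ = 1.
Replication: r(k − 1) = λ(v − 1) ⇒ r·2 = 1423 − 1 = 1422 ⇒ r = 711.
Block count: bk = vr ⇒ b·3 = 1423·711 = 1011753 ⇒ b = 337251.
(Check via b = v(v − 1)/6 = 1423·1422/6 = 2023506/6 = 337251.)

r = 711, b = 337251.


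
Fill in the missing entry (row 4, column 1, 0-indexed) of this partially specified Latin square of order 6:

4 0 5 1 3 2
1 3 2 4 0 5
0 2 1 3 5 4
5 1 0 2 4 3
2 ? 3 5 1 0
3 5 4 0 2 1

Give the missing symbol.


Row 4 contains symbols [0, 1, 2, 3, 5] — missing [4].
Column 1 contains symbols [0, 1, 2, 3, 5] — missing [4].
The missing symbol must appear in both missing sets; intersection = [4].
Therefore the hidden value is 4.

Missing value = 4.


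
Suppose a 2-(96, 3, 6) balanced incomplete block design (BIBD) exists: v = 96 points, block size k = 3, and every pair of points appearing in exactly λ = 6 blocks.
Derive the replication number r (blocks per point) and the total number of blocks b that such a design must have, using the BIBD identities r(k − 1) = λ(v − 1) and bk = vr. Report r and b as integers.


Any 2-(v, k, λ) BIBD satisfies two necessary conditions:
  (i)  Each point sits in r blocks, and counting incidences through any fixed point gives r(k − 1) = λ(v − 1), so r = λ(v − 1)/(k − 1).
  (ii) Total incidences bk = vr, so b = vr/k.
Step 1: r = λ(v − 1)/(k − 1) = 6·(96 − 1)/(3 − 1) = 6·95/2 = 570/2 = 285.
Step 2: b = vr/k = 96·285/3 = 27360/3 = 9120.
Check integrality: r = 285 ∈ Z ✓, b = 9120 ∈ Z ✓.
(These identities are necessary conditions: they determine r and b for any design with these parameters, but do not by themselves prove that one exists.)

r = 285, b = 9120.


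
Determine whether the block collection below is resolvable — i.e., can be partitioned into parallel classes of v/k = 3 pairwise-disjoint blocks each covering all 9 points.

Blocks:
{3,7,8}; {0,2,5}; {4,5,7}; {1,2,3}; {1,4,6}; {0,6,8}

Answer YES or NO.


v = 9, block size k = 3, number of blocks = 6.
For resolvability, blocks must partition into parallel classes of size v/k = 3.
Total blocks must therefore be a multiple of 3: 6 = 3·2 + 0 ⇒ divisible ✓.
Greedy packing gives 2 candidate class(es). Each should be a full parallel class (size 3, covers all 9 points).
  Class 1 (3 blocks): {3,7,8}; {0,2,5}; {1,4,6}. Points covered: [0, 1, 2, 3, 4, 5, 6, 7, 8].
  Class 2 (3 blocks): {4,5,7}; {1,2,3}; {0,6,8}. Points covered: [0, 1, 2, 3, 4, 5, 6, 7, 8].
All classes full (size 3)? YES. All classes cover every point? YES.
Resolvable? YES.

YES


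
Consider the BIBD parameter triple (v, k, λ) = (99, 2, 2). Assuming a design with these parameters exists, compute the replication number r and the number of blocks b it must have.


Any 2-(v, k, λ) BIBD satisfies two necessary conditions:
  (i)  Each point sits in r blocks, and counting incidences through any fixed point gives r(k − 1) = λ(v − 1), so r = λ(v − 1)/(k − 1).
  (ii) Total incidences bk = vr, so b = vr/k.
Step 1: r = λ(v − 1)/(k − 1) = 2·(99 − 1)/(2 − 1) = 2·98/1 = 196/1 = 196.
Step 2: b = vr/k = 99·196/2 = 19404/2 = 9702.
Check integrality: r = 196 ∈ Z ✓, b = 9702 ∈ Z ✓.
(These identities are necessary conditions: they determine r and b for any design with these parameters, but do not by themselves prove that one exists.)

r = 196, b = 9702.


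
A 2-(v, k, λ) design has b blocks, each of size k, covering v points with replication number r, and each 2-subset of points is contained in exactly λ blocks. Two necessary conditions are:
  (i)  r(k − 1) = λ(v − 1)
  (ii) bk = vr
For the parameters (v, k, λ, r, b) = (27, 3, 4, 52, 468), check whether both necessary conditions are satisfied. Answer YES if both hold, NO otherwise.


Condition (i): r(k − 1) = 52·2 = 104; λ(v − 1) = 4·26 = 104. Match? YES.
Condition (ii): bk = 468·3 = 1404; vr = 27·52 = 1404. Match? YES.
Both conditions hold? YES.

YES


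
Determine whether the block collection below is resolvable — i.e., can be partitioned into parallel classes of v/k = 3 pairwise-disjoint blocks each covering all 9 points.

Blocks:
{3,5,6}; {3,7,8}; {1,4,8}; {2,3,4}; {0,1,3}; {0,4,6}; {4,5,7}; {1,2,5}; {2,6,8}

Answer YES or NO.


v = 9, block size k = 3, number of blocks = 9.
For resolvability, blocks must partition into parallel classes of size v/k = 3.
Total blocks must therefore be a multiple of 3: 9 = 3·3 + 0 ⇒ divisible ✓.
Consider block {3,5,6}. The only other block(s) in the collection disjoint from it are {1,4,8} — just 1 block(s). Any parallel class containing {3,5,6} would need 2 other blocks each disjoint from it, so no parallel class of size 3 can contain {3,5,6}.
Since every block must belong to some parallel class in a resolution, the collection cannot be partitioned into parallel classes.
Resolvable? NO.

NO


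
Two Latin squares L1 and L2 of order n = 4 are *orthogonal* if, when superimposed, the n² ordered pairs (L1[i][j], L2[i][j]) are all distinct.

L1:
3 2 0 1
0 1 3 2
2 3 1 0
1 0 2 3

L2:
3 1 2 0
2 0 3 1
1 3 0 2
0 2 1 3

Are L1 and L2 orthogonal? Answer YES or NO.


Form the n² = 16 superimposed pairs (L1[i][j], L2[i][j]), row by row (rows and columns indexed from 0):
row 0: (3,3) (2,1) (0,2) (1,0)
row 1: (0,2) (1,0) (3,3) (2,1)
row 2: (2,1) (3,3) (1,0) (0,2)
row 3: (1,0) (0,2) (2,1) (3,3)
Orthogonality requires all 16 pairs distinct.
But the pair (0,2) repeats: cell (0,2) has L1 = 0, L2 = 2, and cell (1,0) has L1 = 0, L2 = 2.
A repeated pair means some other pair never occurs (only 4 distinct pairs out of 16), so the squares are not orthogonal.
Conclusion: NO.

NO


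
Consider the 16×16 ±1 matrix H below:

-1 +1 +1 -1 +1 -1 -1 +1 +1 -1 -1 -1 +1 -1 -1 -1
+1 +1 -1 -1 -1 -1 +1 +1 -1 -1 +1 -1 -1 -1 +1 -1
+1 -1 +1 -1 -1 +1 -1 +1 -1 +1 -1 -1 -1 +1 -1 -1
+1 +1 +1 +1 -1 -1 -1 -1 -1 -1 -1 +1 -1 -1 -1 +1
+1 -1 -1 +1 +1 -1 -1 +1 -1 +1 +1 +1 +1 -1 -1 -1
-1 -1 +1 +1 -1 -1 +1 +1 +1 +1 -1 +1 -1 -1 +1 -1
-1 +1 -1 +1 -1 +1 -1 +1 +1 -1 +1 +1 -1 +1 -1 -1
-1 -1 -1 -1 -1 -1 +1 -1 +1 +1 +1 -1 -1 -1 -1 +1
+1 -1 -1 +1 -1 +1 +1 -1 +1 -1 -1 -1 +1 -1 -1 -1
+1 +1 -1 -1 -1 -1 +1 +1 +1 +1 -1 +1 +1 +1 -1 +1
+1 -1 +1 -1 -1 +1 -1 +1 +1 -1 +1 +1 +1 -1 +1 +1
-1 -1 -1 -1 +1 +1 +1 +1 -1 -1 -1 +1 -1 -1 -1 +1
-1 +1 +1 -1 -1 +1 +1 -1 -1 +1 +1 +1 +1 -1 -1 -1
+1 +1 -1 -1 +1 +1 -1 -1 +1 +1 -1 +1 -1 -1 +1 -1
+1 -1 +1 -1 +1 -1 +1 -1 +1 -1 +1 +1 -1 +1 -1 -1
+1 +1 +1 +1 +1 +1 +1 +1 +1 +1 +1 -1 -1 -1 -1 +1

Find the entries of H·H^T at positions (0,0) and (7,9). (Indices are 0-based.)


Row 0 of H: [-1, 1, 1, -1, 1, -1, -1, 1, 1, -1, -1, -1, 1, -1, -1, -1].
Row 7 of H: [-1, -1, -1, -1, -1, -1, 1, -1, 1, 1, 1, -1, -1, -1, -1, 1].
Row 9 of H: [1, 1, -1, -1, -1, -1, 1, 1, 1, 1, -1, 1, 1, 1, -1, 1].
(H·H^T)[0][0] = Σ_j H[0][j]·H[0][j] = (-1)² + (1)² + (1)² + (-1)² + (1)² + (-1)² + (-1)² + (1)² + (1)² + (-1)² + (-1)² + (-1)² + (1)² + (-1)² + (-1)² + (-1)² = 1 + 1 + 1 + 1 + 1 + 1 + 1 + 1 + 1 + 1 + 1 + 1 + 1 + 1 + 1 + 1 = 16.
(H·H^T)[7][9] = Σ_j H[7][j]·H[9][j] = (-1)·(1) + (-1)·(1) + (-1)·(-1) + (-1)·(-1) + (-1)·(-1) + (-1)·(-1) + (1)·(1) + (-1)·(1) + (1)·(1) + (1)·(1) + (1)·(-1) + (-1)·(1) + (-1)·(1) + (-1)·(1) + (-1)·(-1) + (1)·(1) = -1 + -1 + 1 + 1 + 1 + 1 + 1 + -1 + 1 + 1 + -1 + -1 + -1 + -1 + 1 + 1 = 2.
Rows 7 and 9 are not orthogonal (dot product = 2 ≠ 0), so H is not a Hadamard matrix.

(0,0) entry = 16; (7,9) entry = 2.


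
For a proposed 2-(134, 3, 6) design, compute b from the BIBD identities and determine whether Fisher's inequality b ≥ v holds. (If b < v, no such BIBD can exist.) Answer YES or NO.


r = λ(v − 1)/(k − 1) = 6·133/2 = 399.
b = vr/k = 134·399/3 = 17822.
Fisher's inequality: b ≥ v ⇔ 17822 ≥ 134? YES.

YES


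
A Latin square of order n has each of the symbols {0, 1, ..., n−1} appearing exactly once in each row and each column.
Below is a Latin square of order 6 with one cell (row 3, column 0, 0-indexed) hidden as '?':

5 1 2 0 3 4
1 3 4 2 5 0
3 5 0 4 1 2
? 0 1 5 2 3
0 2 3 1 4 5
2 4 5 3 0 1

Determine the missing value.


Row 3 contains symbols [0, 1, 2, 3, 5] — missing [4].
Column 0 contains symbols [0, 1, 2, 3, 5] — missing [4].
The missing symbol must appear in both missing sets; intersection = [4].
Therefore the hidden value is 4.

Missing value = 4.


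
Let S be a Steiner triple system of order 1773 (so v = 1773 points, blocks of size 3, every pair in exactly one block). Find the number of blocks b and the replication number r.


An STS(v) is a 2-(v, 3, 1) BIBD: block size k = 3, λ = 1.
Replication: r(k − 1) = λ(v − 1) ⇒ r·2 = 1773 − 1 = 1772 ⇒ r = 886.
Block count: bk = vr ⇒ b·3 = 1773·886 = 1570878 ⇒ b = 523626.
(Check via b = v(v − 1)/6 = 1773·1772/6 = 3141756/6 = 523626.)

r = 886, b = 523626.


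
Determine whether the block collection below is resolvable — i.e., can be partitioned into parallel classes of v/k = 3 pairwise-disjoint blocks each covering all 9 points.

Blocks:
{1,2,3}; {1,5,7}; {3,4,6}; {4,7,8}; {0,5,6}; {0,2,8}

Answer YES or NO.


v = 9, block size k = 3, number of blocks = 6.
For resolvability, blocks must partition into parallel classes of size v/k = 3.
Total blocks must therefore be a multiple of 3: 6 = 3·2 + 0 ⇒ divisible ✓.
Greedy packing gives 2 candidate class(es). Each should be a full parallel class (size 3, covers all 9 points).
  Class 1 (3 blocks): {1,2,3}; {4,7,8}; {0,5,6}. Points covered: [0, 1, 2, 3, 4, 5, 6, 7, 8].
  Class 2 (3 blocks): {1,5,7}; {3,4,6}; {0,2,8}. Points covered: [0, 1, 2, 3, 4, 5, 6, 7, 8].
All classes full (size 3)? YES. All classes cover every point? YES.
Resolvable? YES.

YES


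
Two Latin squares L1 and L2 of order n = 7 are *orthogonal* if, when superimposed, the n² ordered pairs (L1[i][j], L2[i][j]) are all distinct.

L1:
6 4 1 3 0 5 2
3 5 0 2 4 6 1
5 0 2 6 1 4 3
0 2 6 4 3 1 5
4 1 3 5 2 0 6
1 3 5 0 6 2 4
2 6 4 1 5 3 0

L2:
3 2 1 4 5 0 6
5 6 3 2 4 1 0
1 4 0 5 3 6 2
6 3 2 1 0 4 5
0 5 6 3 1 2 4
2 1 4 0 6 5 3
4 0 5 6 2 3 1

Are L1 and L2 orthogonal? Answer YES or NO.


Form the n² = 49 superimposed pairs (L1[i][j], L2[i][j]), row by row (rows and columns indexed from 0):
row 0: (6,3) (4,2) (1,1) (3,4) (0,5) (5,0) (2,6)
row 1: (3,5) (5,6) (0,3) (2,2) (4,4) (6,1) (1,0)
row 2: (5,1) (0,4) (2,0) (6,5) (1,3) (4,6) (3,2)
row 3: (0,6) (2,3) (6,2) (4,1) (3,0) (1,4) (5,5)
row 4: (4,0) (1,5) (3,6) (5,3) (2,1) (0,2) (6,4)
row 5: (1,2) (3,1) (5,4) (0,0) (6,6) (2,5) (4,3)
row 6: (2,4) (6,0) (4,5) (1,6) (5,2) (3,3) (0,1)
Orthogonality requires all 49 pairs distinct.
Check by first coordinate: for each symbol s of L1, list the L2 entries in the n cells where L1 = s; they must all differ.
  L1 = 0: L2 entries (in reading order) 5, 3, 4, 6, 2, 0, 1 — all 7 distinct ✓
  L1 = 1: L2 entries (in reading order) 1, 0, 3, 4, 5, 2, 6 — all 7 distinct ✓
  L1 = 2: L2 entries (in reading order) 6, 2, 0, 3, 1, 5, 4 — all 7 distinct ✓
  L1 = 3: L2 entries (in reading order) 4, 5, 2, 0, 6, 1, 3 — all 7 distinct ✓
  L1 = 4: L2 entries (in reading order) 2, 4, 6, 1, 0, 3, 5 — all 7 distinct ✓
  L1 = 5: L2 entries (in reading order) 0, 6, 1, 5, 3, 4, 2 — all 7 distinct ✓
  L1 = 6: L2 entries (in reading order) 3, 1, 5, 2, 4, 6, 0 — all 7 distinct ✓
Every symbol of L1 meets every symbol of L2 exactly once, so all 49 pairs are distinct (49 of 49).
Conclusion: YES.

YES
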